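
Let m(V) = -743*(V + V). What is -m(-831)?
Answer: -1234866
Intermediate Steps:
m(V) = -1486*V
-m(-831) = -(-1486)*(-831) = -1*1234866 = -1234866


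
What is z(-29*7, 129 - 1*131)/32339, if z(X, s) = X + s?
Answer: -205/32339 ≈ -0.0063391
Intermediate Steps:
z(-29*7, 129 - 1*131)/32339 = (-29*7 + (129 - 1*131))/32339 = (-203 + (129 - 131))*(1/32339) = (-203 - 2)*(1/32339) = -205*1/32339 = -205/32339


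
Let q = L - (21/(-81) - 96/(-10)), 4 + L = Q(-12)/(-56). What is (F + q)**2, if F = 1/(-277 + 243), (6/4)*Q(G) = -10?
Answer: 45317468641/258084225 ≈ 175.59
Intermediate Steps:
Q(G) = -20/3 (Q(G) = (2/3)*(-10) = -20/3)
L = -163/42 (L = -4 - 20/3/(-56) = -4 - 20/3*(-1/56) = -4 + 5/42 = -163/42 ≈ -3.8810)
q = -24989/1890 (q = -163/42 - (21/(-81) - 96/(-10)) = -163/42 - (21*(-1/81) - 96*(-1/10)) = -163/42 - (-7/27 + 48/5) = -163/42 - 1*1261/135 = -163/42 - 1261/135 = -24989/1890 ≈ -13.222)
F = -1/34 (F = 1/(-34) = -1/34 ≈ -0.029412)
(F + q)**2 = (-1/34 - 24989/1890)**2 = (-212879/16065)**2 = 45317468641/258084225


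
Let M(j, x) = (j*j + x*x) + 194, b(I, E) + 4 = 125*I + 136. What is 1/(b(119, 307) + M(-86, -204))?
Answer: 1/64213 ≈ 1.5573e-5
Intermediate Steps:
b(I, E) = 132 + 125*I (b(I, E) = -4 + (125*I + 136) = -4 + (136 + 125*I) = 132 + 125*I)
M(j, x) = 194 + j² + x² (M(j, x) = (j² + x²) + 194 = 194 + j² + x²)
1/(b(119, 307) + M(-86, -204)) = 1/((132 + 125*119) + (194 + (-86)² + (-204)²)) = 1/((132 + 14875) + (194 + 7396 + 41616)) = 1/(15007 + 49206) = 1/64213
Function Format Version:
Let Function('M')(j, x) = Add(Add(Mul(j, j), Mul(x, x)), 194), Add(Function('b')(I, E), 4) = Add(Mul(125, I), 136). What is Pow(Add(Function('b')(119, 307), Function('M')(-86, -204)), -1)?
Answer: Rational(1, 64213) ≈ 1.5573e-5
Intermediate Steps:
Function('b')(I, E) = Add(132, Mul(125, I)) (Function('b')(I, E) = Add(-4, Add(Mul(125, I), 136)) = Add(-4, Add(136, Mul(125, I))) = Add(132, Mul(125, I)))
Function('M')(j, x) = Add(194, Pow(j, 2), Pow(x, 2)) (Function('M')(j, x) = Add(Add(Pow(j, 2), Pow(x, 2)), 194) = Add(194, Pow(j, 2), Pow(x, 2)))
Pow(Add(Function('b')(119, 307), Function('M')(-86, -204)), -1) = Pow(Add(Add(132, Mul(125, 119)), Add(194, Pow(-86, 2), Pow(-204, 2))), -1) = Pow(Add(Add(132, 14875), Add(194, 7396, 41616)), -1) = Pow(Add(15007, 49206), -1) = Pow(64213, -1) = Rational(1, 64213)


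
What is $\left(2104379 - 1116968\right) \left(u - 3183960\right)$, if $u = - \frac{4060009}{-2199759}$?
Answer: $- \frac{2305255999115570447}{733253} \approx -3.1439 \cdot 10^{12}$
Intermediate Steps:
$u = \frac{4060009}{2199759}$ ($u = \left(-4060009\right) \left(- \frac{1}{2199759}\right) = \frac{4060009}{2199759} \approx 1.8457$)
$\left(2104379 - 1116968\right) \left(u - 3183960\right) = \left(2104379 - 1116968\right) \left(\frac{4060009}{2199759} - 3183960\right) = 987411 \left(- \frac{7003940605631}{2199759}\right) = - \frac{2305255999115570447}{733253}$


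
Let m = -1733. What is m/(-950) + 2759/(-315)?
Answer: -415031/59850 ≈ -6.9345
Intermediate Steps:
m/(-950) + 2759/(-315) = -1733/(-950) + 2759/(-315) = -1733*(-1/950) + 2759*(-1/315) = 1733/950 - 2759/315 = -415031/59850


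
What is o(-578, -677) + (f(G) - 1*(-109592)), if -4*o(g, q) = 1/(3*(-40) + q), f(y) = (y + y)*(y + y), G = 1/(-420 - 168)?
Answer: 3774868614835/34444746 ≈ 1.0959e+5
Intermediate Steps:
G = -1/588 (G = 1/(-588) = -1/588 ≈ -0.0017007)
f(y) = 4*y² (f(y) = (2*y)*(2*y) = 4*y²)
o(g, q) = -1/(4*(-120 + q)) (o(g, q) = -1/(4*(3*(-40) + q)) = -1/(4*(-120 + q)))
o(-578, -677) + (f(G) - 1*(-109592)) = -1/(-480 + 4*(-677)) + (4*(-1/588)² - 1*(-109592)) = -1/(-480 - 2708) + (4*(1/345744) + 109592) = -1/(-3188) + (1/86436 + 109592) = -1*(-1/3188) + 9472694113/86436 = 1/3188 + 9472694113/86436 = 3774868614835/34444746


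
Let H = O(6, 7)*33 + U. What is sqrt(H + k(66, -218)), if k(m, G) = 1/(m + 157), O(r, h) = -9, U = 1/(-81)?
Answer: I*sqrt(1196362219)/2007 ≈ 17.234*I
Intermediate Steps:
U = -1/81 ≈ -0.012346
k(m, G) = 1/(157 + m)
H = -24058/81 (H = -9*33 - 1/81 = -297 - 1/81 = -24058/81 ≈ -297.01)
sqrt(H + k(66, -218)) = sqrt(-24058/81 + 1/(157 + 66)) = sqrt(-24058/81 + 1/223) = sqrt(-5364853/18063) = I*sqrt(1196362219)/2007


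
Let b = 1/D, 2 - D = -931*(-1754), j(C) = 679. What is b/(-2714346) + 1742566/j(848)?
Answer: 1103405491098676753/429947748582264 ≈ 2566.4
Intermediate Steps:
D = -1632972 (D = 2 - (-931)*(-1754) = 2 - 1*1632974 = 2 - 1632974 = -1632972)
b = -1/1632972 (b = 1/(-1632972) = -1/1632972 ≈ -6.1238e-7)
b/(-2714346) + 1742566/j(848) = -1/1632972/(-2714346) + 1742566/679 = -1/1632972*(-1/2714346) + 1742566*(1/679) = 1/4432451016312 + 248938/97 = 1103405491098676753/429947748582264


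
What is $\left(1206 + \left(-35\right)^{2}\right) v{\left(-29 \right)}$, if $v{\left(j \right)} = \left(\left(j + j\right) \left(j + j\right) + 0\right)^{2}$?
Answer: $27510401776$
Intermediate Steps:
$v{\left(j \right)} = 16 j^{4}$ ($v{\left(j \right)} = \left(2 j 2 j + 0\right)^{2} = \left(4 j^{2} + 0\right)^{2} = \left(4 j^{2}\right)^{2} = 16 j^{4}$)
$\left(1206 + \left(-35\right)^{2}\right) v{\left(-29 \right)} = \left(1206 + \left(-35\right)^{2}\right) 16 \left(-29\right)^{4} = \left(1206 + 1225\right) 16 \cdot 707281 = 2431 \cdot 11316496 = 27510401776$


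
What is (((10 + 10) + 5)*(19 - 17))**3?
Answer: 125000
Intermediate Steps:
(((10 + 10) + 5)*(19 - 17))**3 = ((20 + 5)*2)**3 = (25*2)**3 = 50**3 = 125000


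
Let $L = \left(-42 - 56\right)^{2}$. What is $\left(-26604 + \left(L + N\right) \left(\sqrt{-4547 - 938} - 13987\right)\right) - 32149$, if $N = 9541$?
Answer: $-267839868 + 19145 i \sqrt{5485} \approx -2.6784 \cdot 10^{8} + 1.4179 \cdot 10^{6} i$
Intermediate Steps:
$L = 9604$ ($L = \left(-98\right)^{2} = 9604$)
$\left(-26604 + \left(L + N\right) \left(\sqrt{-4547 - 938} - 13987\right)\right) - 32149 = \left(-26604 + \left(9604 + 9541\right) \left(\sqrt{-4547 - 938} - 13987\right)\right) - 32149 = \left(-26604 + 19145 \left(\sqrt{-5485} - 13987\right)\right) - 32149 = \left(-26604 + 19145 \left(i \sqrt{5485} - 13987\right)\right) - 32149 = \left(-26604 + 19145 \left(-13987 + i \sqrt{5485}\right)\right) - 32149 = \left(-26604 - \left(267781115 - 19145 i \sqrt{5485}\right)\right) - 32149 = \left(-267807719 + 19145 i \sqrt{5485}\right) - 32149 = -267839868 + 19145 i \sqrt{5485}$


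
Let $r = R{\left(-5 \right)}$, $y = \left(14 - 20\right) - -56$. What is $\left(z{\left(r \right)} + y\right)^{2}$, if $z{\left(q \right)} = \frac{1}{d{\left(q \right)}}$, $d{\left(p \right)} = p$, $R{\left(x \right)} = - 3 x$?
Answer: $\frac{564001}{225} \approx 2506.7$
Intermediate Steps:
$y = 50$ ($y = \left(14 - 20\right) + 56 = -6 + 56 = 50$)
$r = 15$ ($r = \left(-3\right) \left(-5\right) = 15$)
$z{\left(q \right)} = \frac{1}{q}$
$\left(z{\left(r \right)} + y\right)^{2} = \left(\frac{1}{15} + 50\right)^{2} = \left(\frac{751}{15}\right)^{2} = \frac{564001}{225}$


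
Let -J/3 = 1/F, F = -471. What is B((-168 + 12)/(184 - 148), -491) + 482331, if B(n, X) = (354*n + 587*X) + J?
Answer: 30235061/157 ≈ 1.9258e+5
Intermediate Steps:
J = 1/157 (J = -3/(-471) = -3*(-1/471) = 1/157 ≈ 0.0063694)
B(n, X) = 1/157 + 354*n + 587*X (B(n, X) = (354*n + 587*X) + 1/157 = 1/157 + 354*n + 587*X)
B((-168 + 12)/(184 - 148), -491) + 482331 = (1/157 + 354*((-168 + 12)/(184 - 148)) + 587*(-491)) + 482331 = (1/157 + 354*(-156/36) - 288217) + 482331 = (1/157 + 354*(-156*1/36) - 288217) + 482331 = (1/157 + 354*(-13/3) - 288217) + 482331 = (1/157 - 1534 - 288217) + 482331 = -45490906/157 + 482331 = 30235061/157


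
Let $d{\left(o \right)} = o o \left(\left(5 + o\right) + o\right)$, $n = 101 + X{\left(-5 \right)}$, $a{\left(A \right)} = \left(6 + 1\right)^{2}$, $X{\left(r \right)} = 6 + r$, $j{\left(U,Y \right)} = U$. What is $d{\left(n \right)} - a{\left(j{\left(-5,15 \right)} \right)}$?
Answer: $2174387$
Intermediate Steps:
$a{\left(A \right)} = 49$ ($a{\left(A \right)} = 7^{2} = 49$)
$n = 102$ ($n = 101 + \left(6 - 5\right) = 101 + 1 = 102$)
$d{\left(o \right)} = o^{2} \left(5 + 2 o\right)$
$d{\left(n \right)} - a{\left(j{\left(-5,15 \right)} \right)} = 102^{2} \left(5 + 2 \cdot 102\right) - 49 = 10404 \left(5 + 204\right) - 49 = 10404 \cdot 209 - 49 = 2174436 - 49 = 2174387$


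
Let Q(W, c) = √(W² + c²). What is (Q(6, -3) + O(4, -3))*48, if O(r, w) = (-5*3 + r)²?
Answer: 5808 + 144*√5 ≈ 6130.0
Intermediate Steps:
O(r, w) = (-15 + r)²
(Q(6, -3) + O(4, -3))*48 = (√(6² + (-3)²) + (-15 + 4)²)*48 = (√(36 + 9) + (-11)²)*48 = (√45 + 121)*48 = (3*√5 + 121)*48 = (121 + 3*√5)*48 = 5808 + 144*√5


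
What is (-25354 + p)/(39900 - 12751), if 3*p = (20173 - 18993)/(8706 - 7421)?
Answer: -19547698/20931879 ≈ -0.93387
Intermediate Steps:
p = 236/771 (p = ((20173 - 18993)/(8706 - 7421))/3 = (1180/1285)/3 = (1180*(1/1285))/3 = (⅓)*(236/257) = 236/771 ≈ 0.30610)
(-25354 + p)/(39900 - 12751) = (-25354 + 236/771)/(39900 - 12751) = -19547698/771/27149 = -19547698/771*1/27149 = -19547698/20931879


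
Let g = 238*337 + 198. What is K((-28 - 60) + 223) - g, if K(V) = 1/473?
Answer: -38031091/473 ≈ -80404.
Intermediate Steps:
g = 80404 (g = 80206 + 198 = 80404)
K(V) = 1/473
K((-28 - 60) + 223) - g = 1/473 - 1*80404 = 1/473 - 80404 = -38031091/473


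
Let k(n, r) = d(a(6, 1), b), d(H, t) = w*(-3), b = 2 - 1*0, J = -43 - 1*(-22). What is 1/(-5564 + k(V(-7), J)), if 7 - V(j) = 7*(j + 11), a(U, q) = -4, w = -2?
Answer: -1/5558 ≈ -0.00017992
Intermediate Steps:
J = -21 (J = -43 + 22 = -21)
b = 2 (b = 2 + 0 = 2)
V(j) = -70 - 7*j (V(j) = 7 - 7*(j + 11) = 7 - 7*(11 + j) = 7 - (77 + 7*j) = 7 + (-77 - 7*j) = -70 - 7*j)
d(H, t) = 6 (d(H, t) = -2*(-3) = 6)
k(n, r) = 6
1/(-5564 + k(V(-7), J)) = 1/(-5564 + 6) = 1/(-5558) = -1/5558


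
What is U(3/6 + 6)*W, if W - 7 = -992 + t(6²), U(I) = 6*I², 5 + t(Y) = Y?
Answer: -241839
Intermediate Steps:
t(Y) = -5 + Y
W = -954 (W = 7 + (-992 + (-5 + 6²)) = 7 + (-992 + (-5 + 36)) = 7 + (-992 + 31) = 7 - 961 = -954)
U(3/6 + 6)*W = (6*(3/6 + 6)²)*(-954) = (6*(3*(⅙) + 6)²)*(-954) = (6*(½ + 6)²)*(-954) = (6*(13/2)²)*(-954) = (6*(169/4))*(-954) = (507/2)*(-954) = -241839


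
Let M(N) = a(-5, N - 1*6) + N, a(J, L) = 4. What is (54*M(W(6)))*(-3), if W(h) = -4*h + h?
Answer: 2268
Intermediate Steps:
W(h) = -3*h
M(N) = 4 + N
(54*M(W(6)))*(-3) = (54*(4 - 3*6))*(-3) = (54*(4 - 18))*(-3) = (54*(-14))*(-3) = -756*(-3) = 2268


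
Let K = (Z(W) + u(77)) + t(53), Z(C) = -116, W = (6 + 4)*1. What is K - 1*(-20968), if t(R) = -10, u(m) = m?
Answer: 20919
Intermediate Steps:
W = 10 (W = 10*1 = 10)
K = -49 (K = (-116 + 77) - 10 = -39 - 10 = -49)
K - 1*(-20968) = -49 - 1*(-20968) = -49 + 20968 = 20919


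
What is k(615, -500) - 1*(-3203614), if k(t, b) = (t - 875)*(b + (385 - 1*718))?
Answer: 3420194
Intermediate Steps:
k(t, b) = (-875 + t)*(-333 + b) (k(t, b) = (-875 + t)*(b + (385 - 718)) = (-875 + t)*(b - 333) = (-875 + t)*(-333 + b))
k(615, -500) - 1*(-3203614) = (291375 - 875*(-500) - 333*615 - 500*615) - 1*(-3203614) = (291375 + 437500 - 204795 - 307500) + 3203614 = 216580 + 3203614 = 3420194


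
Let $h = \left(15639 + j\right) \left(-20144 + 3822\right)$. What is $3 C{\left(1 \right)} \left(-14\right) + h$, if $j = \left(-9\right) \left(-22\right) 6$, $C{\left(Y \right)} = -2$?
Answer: $-274650210$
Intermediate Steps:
$j = 1188$ ($j = 198 \cdot 6 = 1188$)
$h = -274650294$ ($h = \left(15639 + 1188\right) \left(-20144 + 3822\right) = 16827 \left(-16322\right) = -274650294$)
$3 C{\left(1 \right)} \left(-14\right) + h = 3 \left(-2\right) \left(-14\right) - 274650294 = \left(-6\right) \left(-14\right) - 274650294 = 84 - 274650294 = -274650210$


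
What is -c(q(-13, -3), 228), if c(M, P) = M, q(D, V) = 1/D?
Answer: 1/13 ≈ 0.076923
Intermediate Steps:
-c(q(-13, -3), 228) = -1/(-13) = -1*(-1/13) = 1/13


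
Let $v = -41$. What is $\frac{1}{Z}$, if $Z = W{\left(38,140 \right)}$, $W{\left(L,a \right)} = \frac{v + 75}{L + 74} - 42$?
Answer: $- \frac{56}{2335} \approx -0.023983$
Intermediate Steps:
$W{\left(L,a \right)} = -42 + \frac{34}{74 + L}$ ($W{\left(L,a \right)} = \frac{-41 + 75}{L + 74} - 42 = \frac{34}{74 + L} - 42 = -42 + \frac{34}{74 + L}$)
$Z = - \frac{2335}{56}$ ($Z = \frac{2 \left(-1537 - 798\right)}{74 + 38} = \frac{2 \left(-1537 - 798\right)}{112} = 2 \cdot \frac{1}{112} \left(-2335\right) = - \frac{2335}{56} \approx -41.696$)
$\frac{1}{Z} = \frac{1}{- \frac{2335}{56}} = - \frac{56}{2335}$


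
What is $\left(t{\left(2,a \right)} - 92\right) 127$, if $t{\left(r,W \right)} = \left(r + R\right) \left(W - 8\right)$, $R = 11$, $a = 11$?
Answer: $-6731$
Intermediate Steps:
$t{\left(r,W \right)} = \left(-8 + W\right) \left(11 + r\right)$ ($t{\left(r,W \right)} = \left(r + 11\right) \left(W - 8\right) = \left(11 + r\right) \left(-8 + W\right) = \left(-8 + W\right) \left(11 + r\right)$)
$\left(t{\left(2,a \right)} - 92\right) 127 = \left(\left(-88 - 16 + 11 \cdot 11 + 11 \cdot 2\right) - 92\right) 127 = \left(\left(-88 - 16 + 121 + 22\right) - 92\right) 127 = \left(39 - 92\right) 127 = \left(-53\right) 127 = -6731$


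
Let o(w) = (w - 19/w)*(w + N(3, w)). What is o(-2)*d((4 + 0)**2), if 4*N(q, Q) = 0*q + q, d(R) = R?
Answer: -150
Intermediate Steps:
N(q, Q) = q/4 (N(q, Q) = (0*q + q)/4 = (0 + q)/4 = q/4)
o(w) = (3/4 + w)*(w - 19/w) (o(w) = (w - 19/w)*(w + (1/4)*3) = (w - 19/w)*(w + 3/4) = (w - 19/w)*(3/4 + w) = (3/4 + w)*(w - 19/w))
o(-2)*d((4 + 0)**2) = (-19 + (-2)**2 - 57/4/(-2) + (3/4)*(-2))*(4 + 0)**2 = (-19 + 4 - 57/4*(-1/2) - 3/2)*4**2 = (-19 + 4 + 57/8 - 3/2)*16 = -75/8*16 = -150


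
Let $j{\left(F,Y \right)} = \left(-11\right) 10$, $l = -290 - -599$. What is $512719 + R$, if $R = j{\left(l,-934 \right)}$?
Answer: $512609$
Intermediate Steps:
$l = 309$ ($l = -290 + 599 = 309$)
$j{\left(F,Y \right)} = -110$
$R = -110$
$512719 + R = 512719 - 110 = 512609$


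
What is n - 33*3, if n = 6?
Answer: -93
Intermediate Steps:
n - 33*3 = 6 - 33*3 = 6 - 99 = -93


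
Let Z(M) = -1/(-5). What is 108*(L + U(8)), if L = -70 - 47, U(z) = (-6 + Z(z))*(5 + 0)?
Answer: -15768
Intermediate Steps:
Z(M) = 1/5 (Z(M) = -1*(-1/5) = 1/5)
U(z) = -29 (U(z) = (-6 + 1/5)*(5 + 0) = -29/5*5 = -29)
L = -117
108*(L + U(8)) = 108*(-117 - 29) = 108*(-146) = -15768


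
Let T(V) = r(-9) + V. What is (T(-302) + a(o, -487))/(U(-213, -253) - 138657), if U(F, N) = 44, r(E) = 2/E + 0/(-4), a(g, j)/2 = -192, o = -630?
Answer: 6176/1247517 ≈ 0.0049506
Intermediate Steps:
a(g, j) = -384 (a(g, j) = 2*(-192) = -384)
r(E) = 2/E (r(E) = 2/E + 0*(-1/4) = 2/E + 0 = 2/E)
T(V) = -2/9 + V (T(V) = 2/(-9) + V = 2*(-1/9) + V = -2/9 + V)
(T(-302) + a(o, -487))/(U(-213, -253) - 138657) = ((-2/9 - 302) - 384)/(44 - 138657) = (-2720/9 - 384)/(-138613) = -6176/9*(-1/138613) = 6176/1247517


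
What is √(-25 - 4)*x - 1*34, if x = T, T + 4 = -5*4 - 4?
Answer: -34 - 28*I*√29 ≈ -34.0 - 150.78*I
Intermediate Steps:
T = -28 (T = -4 + (-5*4 - 4) = -4 + (-20 - 4) = -4 - 24 = -28)
x = -28
√(-25 - 4)*x - 1*34 = √(-25 - 4)*(-28) - 1*34 = √(-29)*(-28) - 34 = (I*√29)*(-28) - 34 = -28*I*√29 - 34 = -34 - 28*I*√29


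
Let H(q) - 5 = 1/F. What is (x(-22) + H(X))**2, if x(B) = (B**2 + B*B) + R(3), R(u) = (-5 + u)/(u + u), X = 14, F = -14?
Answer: 1668640801/1764 ≈ 9.4594e+5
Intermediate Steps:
R(u) = (-5 + u)/(2*u) (R(u) = (-5 + u)/((2*u)) = (-5 + u)*(1/(2*u)) = (-5 + u)/(2*u))
x(B) = -1/3 + 2*B**2 (x(B) = (B**2 + B*B) + (1/2)*(-5 + 3)/3 = (B**2 + B**2) + (1/2)*(1/3)*(-2) = 2*B**2 - 1/3 = -1/3 + 2*B**2)
H(q) = 69/14 (H(q) = 5 + 1/(-14) = 5 - 1/14 = 69/14)
(x(-22) + H(X))**2 = ((-1/3 + 2*(-22)**2) + 69/14)**2 = ((-1/3 + 2*484) + 69/14)**2 = ((-1/3 + 968) + 69/14)**2 = (2903/3 + 69/14)**2 = (40849/42)**2 = 1668640801/1764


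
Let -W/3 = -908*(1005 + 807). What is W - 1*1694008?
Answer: 3241880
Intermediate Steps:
W = 4935888 (W = -(-2724)*(1005 + 807) = -(-2724)*1812 = -3*(-1645296) = 4935888)
W - 1*1694008 = 4935888 - 1*1694008 = 4935888 - 1694008 = 3241880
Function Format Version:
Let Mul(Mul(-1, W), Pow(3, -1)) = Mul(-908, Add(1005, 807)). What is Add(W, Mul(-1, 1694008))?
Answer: 3241880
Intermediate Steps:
W = 4935888 (W = Mul(-3, Mul(-908, Add(1005, 807))) = Mul(-3, Mul(-908, 1812)) = Mul(-3, -1645296) = 4935888)
Add(W, Mul(-1, 1694008)) = Add(4935888, Mul(-1, 1694008)) = Add(4935888, -1694008) = 3241880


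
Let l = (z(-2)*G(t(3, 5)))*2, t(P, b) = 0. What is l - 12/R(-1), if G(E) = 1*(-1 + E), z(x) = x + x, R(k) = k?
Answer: 20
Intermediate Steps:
z(x) = 2*x
G(E) = -1 + E
l = 8 (l = ((2*(-2))*(-1 + 0))*2 = -4*(-1)*2 = 4*2 = 8)
l - 12/R(-1) = 8 - 12/(-1) = 8 - 1*(-12) = 8 + 12 = 20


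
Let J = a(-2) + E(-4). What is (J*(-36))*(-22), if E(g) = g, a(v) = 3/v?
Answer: -4356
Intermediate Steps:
J = -11/2 (J = 3/(-2) - 4 = 3*(-½) - 4 = -3/2 - 4 = -11/2 ≈ -5.5000)
(J*(-36))*(-22) = -11/2*(-36)*(-22) = 198*(-22) = -4356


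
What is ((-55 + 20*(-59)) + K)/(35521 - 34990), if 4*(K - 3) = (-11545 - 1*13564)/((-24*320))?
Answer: -37821931/16312320 ≈ -2.3186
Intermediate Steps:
K = 117269/30720 (K = 3 + ((-11545 - 1*13564)/((-24*320)))/4 = 3 + ((-11545 - 13564)/(-7680))/4 = 3 + (-25109*(-1/7680))/4 = 3 + (¼)*(25109/7680) = 3 + 25109/30720 = 117269/30720 ≈ 3.8173)
((-55 + 20*(-59)) + K)/(35521 - 34990) = ((-55 + 20*(-59)) + 117269/30720)/(35521 - 34990) = ((-55 - 1180) + 117269/30720)/531 = (-1235 + 117269/30720)*(1/531) = -37821931/30720*1/531 = -37821931/16312320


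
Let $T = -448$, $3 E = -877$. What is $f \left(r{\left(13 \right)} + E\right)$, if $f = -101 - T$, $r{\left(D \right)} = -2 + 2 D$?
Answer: $- \frac{279335}{3} \approx -93112.0$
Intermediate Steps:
$E = - \frac{877}{3}$ ($E = \frac{1}{3} \left(-877\right) = - \frac{877}{3} \approx -292.33$)
$f = 347$ ($f = -101 - -448 = -101 + 448 = 347$)
$f \left(r{\left(13 \right)} + E\right) = 347 \left(\left(-2 + 2 \cdot 13\right) - \frac{877}{3}\right) = 347 \left(\left(-2 + 26\right) - \frac{877}{3}\right) = 347 \left(24 - \frac{877}{3}\right) = 347 \left(- \frac{805}{3}\right) = - \frac{279335}{3}$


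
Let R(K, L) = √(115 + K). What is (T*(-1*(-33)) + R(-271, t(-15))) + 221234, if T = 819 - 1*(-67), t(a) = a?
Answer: 250472 + 2*I*√39 ≈ 2.5047e+5 + 12.49*I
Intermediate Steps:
T = 886 (T = 819 + 67 = 886)
(T*(-1*(-33)) + R(-271, t(-15))) + 221234 = (886*(-1*(-33)) + √(115 - 271)) + 221234 = (886*33 + √(-156)) + 221234 = (29238 + 2*I*√39) + 221234 = 250472 + 2*I*√39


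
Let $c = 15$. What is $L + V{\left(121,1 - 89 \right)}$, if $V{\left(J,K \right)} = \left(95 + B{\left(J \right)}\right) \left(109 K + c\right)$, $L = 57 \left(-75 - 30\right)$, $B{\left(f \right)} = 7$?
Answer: $-982839$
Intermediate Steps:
$L = -5985$ ($L = 57 \left(-105\right) = -5985$)
$V{\left(J,K \right)} = 1530 + 11118 K$ ($V{\left(J,K \right)} = \left(95 + 7\right) \left(109 K + 15\right) = 102 \left(15 + 109 K\right) = 1530 + 11118 K$)
$L + V{\left(121,1 - 89 \right)} = -5985 + \left(1530 + 11118 \left(1 - 89\right)\right) = -5985 + \left(1530 + 11118 \left(-88\right)\right) = -5985 + \left(1530 - 978384\right) = -5985 - 976854 = -982839$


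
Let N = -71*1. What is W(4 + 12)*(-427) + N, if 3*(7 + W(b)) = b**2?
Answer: -100558/3 ≈ -33519.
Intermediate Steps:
W(b) = -7 + b**2/3
N = -71
W(4 + 12)*(-427) + N = (-7 + (4 + 12)**2/3)*(-427) - 71 = (-7 + (1/3)*16**2)*(-427) - 71 = (-7 + (1/3)*256)*(-427) - 71 = (-7 + 256/3)*(-427) - 71 = (235/3)*(-427) - 71 = -100345/3 - 71 = -100558/3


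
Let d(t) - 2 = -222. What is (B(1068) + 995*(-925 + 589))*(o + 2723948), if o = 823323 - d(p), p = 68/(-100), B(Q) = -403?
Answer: -1187426829993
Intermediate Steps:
p = -17/25 (p = 68*(-1/100) = -17/25 ≈ -0.68000)
d(t) = -220 (d(t) = 2 - 222 = -220)
o = 823543 (o = 823323 - 1*(-220) = 823323 + 220 = 823543)
(B(1068) + 995*(-925 + 589))*(o + 2723948) = (-403 + 995*(-925 + 589))*(823543 + 2723948) = (-403 + 995*(-336))*3547491 = (-403 - 334320)*3547491 = -334723*3547491 = -1187426829993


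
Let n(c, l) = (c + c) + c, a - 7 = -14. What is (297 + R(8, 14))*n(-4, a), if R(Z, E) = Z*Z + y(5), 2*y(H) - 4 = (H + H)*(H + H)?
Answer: -4956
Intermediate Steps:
a = -7 (a = 7 - 14 = -7)
y(H) = 2 + 2*H² (y(H) = 2 + ((H + H)*(H + H))/2 = 2 + ((2*H)*(2*H))/2 = 2 + (4*H²)/2 = 2 + 2*H²)
n(c, l) = 3*c (n(c, l) = 2*c + c = 3*c)
R(Z, E) = 52 + Z² (R(Z, E) = Z*Z + (2 + 2*5²) = Z² + (2 + 2*25) = Z² + (2 + 50) = Z² + 52 = 52 + Z²)
(297 + R(8, 14))*n(-4, a) = (297 + (52 + 8²))*(3*(-4)) = (297 + (52 + 64))*(-12) = (297 + 116)*(-12) = 413*(-12) = -4956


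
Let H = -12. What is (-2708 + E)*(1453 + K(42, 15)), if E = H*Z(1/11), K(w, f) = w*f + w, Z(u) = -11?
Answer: -5474000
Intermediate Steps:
K(w, f) = w + f*w (K(w, f) = f*w + w = w + f*w)
E = 132 (E = -12*(-11) = 132)
(-2708 + E)*(1453 + K(42, 15)) = (-2708 + 132)*(1453 + 42*(1 + 15)) = -2576*(1453 + 42*16) = -2576*(1453 + 672) = -2576*2125 = -5474000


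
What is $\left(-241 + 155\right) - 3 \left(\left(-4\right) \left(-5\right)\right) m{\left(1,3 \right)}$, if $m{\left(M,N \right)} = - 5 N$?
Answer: $-77400$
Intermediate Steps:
$\left(-241 + 155\right) - 3 \left(\left(-4\right) \left(-5\right)\right) m{\left(1,3 \right)} = \left(-241 + 155\right) - 3 \left(\left(-4\right) \left(-5\right)\right) \left(\left(-5\right) 3\right) = - 86 \left(-3\right) 20 \left(-15\right) = - 86 \left(\left(-60\right) \left(-15\right)\right) = \left(-86\right) 900 = -77400$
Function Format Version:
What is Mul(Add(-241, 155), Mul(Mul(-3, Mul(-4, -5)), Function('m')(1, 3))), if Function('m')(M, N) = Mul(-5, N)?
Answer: -77400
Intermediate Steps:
Mul(Add(-241, 155), Mul(Mul(-3, Mul(-4, -5)), Function('m')(1, 3))) = Mul(Add(-241, 155), Mul(Mul(-3, Mul(-4, -5)), Mul(-5, 3))) = Mul(-86, Mul(Mul(-3, 20), -15)) = Mul(-86, Mul(-60, -15)) = Mul(-86, 900) = -77400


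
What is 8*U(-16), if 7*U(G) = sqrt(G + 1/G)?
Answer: 2*I*sqrt(257)/7 ≈ 4.5803*I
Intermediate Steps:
U(G) = sqrt(G + 1/G)/7
8*U(-16) = 8*(sqrt(-16 + 1/(-16))/7) = 8*(sqrt(-16 - 1/16)/7) = 8*(sqrt(-257/16)/7) = 8*((I*sqrt(257)/4)/7) = 8*(I*sqrt(257)/28) = 2*I*sqrt(257)/7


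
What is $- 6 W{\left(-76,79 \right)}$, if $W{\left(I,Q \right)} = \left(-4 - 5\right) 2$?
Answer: $108$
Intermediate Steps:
$W{\left(I,Q \right)} = -18$ ($W{\left(I,Q \right)} = \left(-9\right) 2 = -18$)
$- 6 W{\left(-76,79 \right)} = \left(-6\right) \left(-18\right) = 108$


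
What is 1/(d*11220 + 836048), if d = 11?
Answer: 1/959468 ≈ 1.0422e-6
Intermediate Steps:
1/(d*11220 + 836048) = 1/(11*11220 + 836048) = 1/(123420 + 836048) = 1/959468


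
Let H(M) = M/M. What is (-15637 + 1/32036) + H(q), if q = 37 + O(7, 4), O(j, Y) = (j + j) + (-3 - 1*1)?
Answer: -500914895/32036 ≈ -15636.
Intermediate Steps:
O(j, Y) = -4 + 2*j (O(j, Y) = 2*j + (-3 - 1) = 2*j - 4 = -4 + 2*j)
q = 47 (q = 37 + (-4 + 2*7) = 37 + (-4 + 14) = 37 + 10 = 47)
H(M) = 1
(-15637 + 1/32036) + H(q) = (-15637 + 1/32036) + 1 = -500946931/32036 + 1 = -500914895/32036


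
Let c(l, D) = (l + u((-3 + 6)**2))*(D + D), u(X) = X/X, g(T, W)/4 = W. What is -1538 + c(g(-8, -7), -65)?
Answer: 1972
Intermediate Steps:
g(T, W) = 4*W
u(X) = 1
c(l, D) = 2*D*(1 + l) (c(l, D) = (l + 1)*(D + D) = (1 + l)*(2*D) = 2*D*(1 + l))
-1538 + c(g(-8, -7), -65) = -1538 + 2*(-65)*(1 + 4*(-7)) = -1538 + 2*(-65)*(1 - 28) = -1538 + 2*(-65)*(-27) = -1538 + 3510 = 1972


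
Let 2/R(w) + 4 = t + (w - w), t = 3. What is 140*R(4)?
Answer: -280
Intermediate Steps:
R(w) = -2 (R(w) = 2/(-4 + (3 + (w - w))) = 2/(-4 + (3 + 0)) = 2/(-4 + 3) = 2/(-1) = 2*(-1) = -2)
140*R(4) = 140*(-2) = -280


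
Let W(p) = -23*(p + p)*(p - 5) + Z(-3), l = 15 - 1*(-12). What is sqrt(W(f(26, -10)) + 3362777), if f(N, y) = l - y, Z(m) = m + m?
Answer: sqrt(3308307) ≈ 1818.9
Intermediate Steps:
l = 27 (l = 15 + 12 = 27)
Z(m) = 2*m
f(N, y) = 27 - y
W(p) = -6 - 46*p*(-5 + p) (W(p) = -23*(p + p)*(p - 5) + 2*(-3) = -23*2*p*(-5 + p) - 6 = -46*p*(-5 + p) - 6 = -6 - 46*p*(-5 + p))
sqrt(W(f(26, -10)) + 3362777) = sqrt((-6 - 46*(27 - 1*(-10))**2 + 230*(27 - 1*(-10))) + 3362777) = sqrt((-6 - 46*(27 + 10)**2 + 230*(27 + 10)) + 3362777) = sqrt((-6 - 46*37**2 + 230*37) + 3362777) = sqrt((-6 - 46*1369 + 8510) + 3362777) = sqrt((-6 - 62974 + 8510) + 3362777) = sqrt(-54470 + 3362777) = sqrt(3308307)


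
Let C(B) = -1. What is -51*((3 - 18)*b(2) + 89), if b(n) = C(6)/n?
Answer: -9843/2 ≈ -4921.5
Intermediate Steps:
b(n) = -1/n
-51*((3 - 18)*b(2) + 89) = -51*((3 - 18)*(-1/2) + 89) = -51*(-(-15)/2 + 89) = -51*(-15*(-1/2) + 89) = -51*(15/2 + 89) = -51*193/2 = -9843/2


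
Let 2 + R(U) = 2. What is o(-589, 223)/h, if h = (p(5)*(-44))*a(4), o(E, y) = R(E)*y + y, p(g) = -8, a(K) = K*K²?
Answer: 223/22528 ≈ 0.0098988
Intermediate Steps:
R(U) = 0 (R(U) = -2 + 2 = 0)
a(K) = K³
o(E, y) = y (o(E, y) = 0*y + y = 0 + y = y)
h = 22528 (h = -8*(-44)*4³ = 352*64 = 22528)
o(-589, 223)/h = 223/22528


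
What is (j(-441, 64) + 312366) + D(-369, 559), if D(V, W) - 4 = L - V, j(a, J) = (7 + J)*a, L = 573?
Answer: 282001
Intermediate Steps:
j(a, J) = a*(7 + J)
D(V, W) = 577 - V (D(V, W) = 4 + (573 - V) = 577 - V)
(j(-441, 64) + 312366) + D(-369, 559) = (-441*(7 + 64) + 312366) + (577 - 1*(-369)) = (-441*71 + 312366) + (577 + 369) = (-31311 + 312366) + 946 = 281055 + 946 = 282001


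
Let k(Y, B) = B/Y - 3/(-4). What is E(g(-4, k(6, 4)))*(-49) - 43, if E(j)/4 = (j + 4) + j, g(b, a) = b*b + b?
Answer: -5531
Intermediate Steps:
k(Y, B) = 3/4 + B/Y (k(Y, B) = B/Y - 3*(-1/4) = B/Y + 3/4 = 3/4 + B/Y)
g(b, a) = b + b**2 (g(b, a) = b**2 + b = b + b**2)
E(j) = 16 + 8*j (E(j) = 4*((j + 4) + j) = 4*((4 + j) + j) = 4*(4 + 2*j) = 16 + 8*j)
E(g(-4, k(6, 4)))*(-49) - 43 = (16 + 8*(-4*(1 - 4)))*(-49) - 43 = (16 + 8*(-4*(-3)))*(-49) - 43 = (16 + 8*12)*(-49) - 43 = (16 + 96)*(-49) - 43 = 112*(-49) - 43 = -5488 - 43 = -5531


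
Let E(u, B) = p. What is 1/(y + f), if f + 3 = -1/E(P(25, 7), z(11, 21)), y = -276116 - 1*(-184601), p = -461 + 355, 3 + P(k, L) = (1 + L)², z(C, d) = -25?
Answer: -106/9700907 ≈ -1.0927e-5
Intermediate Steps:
P(k, L) = -3 + (1 + L)²
p = -106
E(u, B) = -106
y = -91515 (y = -276116 + 184601 = -91515)
f = -317/106 (f = -3 - 1/(-106) = -3 - 1*(-1/106) = -3 + 1/106 = -317/106 ≈ -2.9906)
1/(y + f) = 1/(-91515 - 317/106) = 1/(-9700907/106) = -106/9700907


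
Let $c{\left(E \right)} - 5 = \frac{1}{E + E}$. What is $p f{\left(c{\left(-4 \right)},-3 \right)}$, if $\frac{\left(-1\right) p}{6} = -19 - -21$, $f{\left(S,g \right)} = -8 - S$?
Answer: $\frac{309}{2} \approx 154.5$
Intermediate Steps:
$c{\left(E \right)} = 5 + \frac{1}{2 E}$ ($c{\left(E \right)} = 5 + \frac{1}{E + E} = 5 + \frac{1}{2 E}$)
$p = -12$ ($p = - 6 \left(-19 - -21\right) = - 6 \left(-19 + 21\right) = \left(-6\right) 2 = -12$)
$p f{\left(c{\left(-4 \right)},-3 \right)} = - 12 \left(-8 - \left(5 + \frac{1}{2 \left(-4\right)}\right)\right) = - 12 \left(-8 - \left(5 + \frac{1}{2} \left(- \frac{1}{4}\right)\right)\right) = - 12 \left(-8 - \left(5 - \frac{1}{8}\right)\right) = - 12 \left(-8 - \frac{39}{8}\right) = \left(-12\right) \left(- \frac{103}{8}\right) = \frac{309}{2}$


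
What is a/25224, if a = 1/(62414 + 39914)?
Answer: 1/2581121472 ≈ 3.8743e-10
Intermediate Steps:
a = 1/102328 ≈ 9.7725e-6
a/25224 = (1/102328)/25224 = (1/102328)*(1/25224) = 1/2581121472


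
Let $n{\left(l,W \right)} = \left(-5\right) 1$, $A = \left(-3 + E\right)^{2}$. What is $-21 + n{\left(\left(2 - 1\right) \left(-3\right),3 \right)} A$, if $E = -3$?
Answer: $-201$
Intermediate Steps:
$A = 36$ ($A = \left(-3 - 3\right)^{2} = \left(-6\right)^{2} = 36$)
$n{\left(l,W \right)} = -5$
$-21 + n{\left(\left(2 - 1\right) \left(-3\right),3 \right)} A = -21 - 180 = -201$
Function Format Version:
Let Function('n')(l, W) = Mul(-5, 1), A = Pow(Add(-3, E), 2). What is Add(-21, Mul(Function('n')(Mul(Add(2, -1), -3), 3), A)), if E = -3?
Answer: -201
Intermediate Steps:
A = 36 (A = Pow(Add(-3, -3), 2) = Pow(-6, 2) = 36)
Function('n')(l, W) = -5
Add(-21, Mul(Function('n')(Mul(Add(2, -1), -3), 3), A)) = Add(-21, Mul(-5, 36)) = Add(-21, -180) = -201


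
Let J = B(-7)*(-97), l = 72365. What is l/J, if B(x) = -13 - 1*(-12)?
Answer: 72365/97 ≈ 746.03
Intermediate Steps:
B(x) = -1 (B(x) = -13 + 12 = -1)
J = 97 (J = -1*(-97) = 97)
l/J = 72365/97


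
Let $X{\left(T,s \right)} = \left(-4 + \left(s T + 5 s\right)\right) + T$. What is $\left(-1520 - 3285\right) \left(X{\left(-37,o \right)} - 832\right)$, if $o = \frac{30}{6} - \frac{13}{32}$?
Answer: $4901100$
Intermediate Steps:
$o = \frac{147}{32}$ ($o = 30 \cdot \frac{1}{6} - \frac{13}{32} = 5 - \frac{13}{32} = \frac{147}{32} \approx 4.5938$)
$X{\left(T,s \right)} = -4 + T + 5 s + T s$ ($X{\left(T,s \right)} = \left(-4 + \left(T s + 5 s\right)\right) + T = \left(-4 + \left(5 s + T s\right)\right) + T = \left(-4 + 5 s + T s\right) + T = -4 + T + 5 s + T s$)
$\left(-1520 - 3285\right) \left(X{\left(-37,o \right)} - 832\right) = \left(-1520 - 3285\right) \left(\left(-4 - 37 + 5 \cdot \frac{147}{32} - \frac{5439}{32}\right) - 832\right) = - 4805 \left(\left(-4 - 37 + \frac{735}{32} - \frac{5439}{32}\right) - 832\right) = - 4805 \left(-188 - 832\right) = \left(-4805\right) \left(-1020\right) = 4901100$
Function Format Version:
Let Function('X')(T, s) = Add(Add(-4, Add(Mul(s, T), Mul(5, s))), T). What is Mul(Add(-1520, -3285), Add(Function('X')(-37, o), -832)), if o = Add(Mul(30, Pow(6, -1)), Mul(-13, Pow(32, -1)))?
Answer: 4901100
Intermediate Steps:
o = Rational(147, 32) (o = Add(Mul(30, Rational(1, 6)), Mul(-13, Rational(1, 32))) = Add(5, Rational(-13, 32)) = Rational(147, 32) ≈ 4.5938)
Function('X')(T, s) = Add(-4, T, Mul(5, s), Mul(T, s)) (Function('X')(T, s) = Add(Add(-4, Add(Mul(T, s), Mul(5, s))), T) = Add(Add(-4, Add(Mul(5, s), Mul(T, s))), T) = Add(Add(-4, Mul(5, s), Mul(T, s)), T) = Add(-4, T, Mul(5, s), Mul(T, s)))
Mul(Add(-1520, -3285), Add(Function('X')(-37, o), -832)) = Mul(Add(-1520, -3285), Add(Add(-4, -37, Mul(5, Rational(147, 32)), Mul(-37, Rational(147, 32))), -832)) = Mul(-4805, Add(Add(-4, -37, Rational(735, 32), Rational(-5439, 32)), -832)) = Mul(-4805, Add(-188, -832)) = Mul(-4805, -1020) = 4901100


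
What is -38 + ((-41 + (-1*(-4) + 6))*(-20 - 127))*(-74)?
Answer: -337256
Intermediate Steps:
-38 + ((-41 + (-1*(-4) + 6))*(-20 - 127))*(-74) = -38 + ((-41 + (4 + 6))*(-147))*(-74) = -38 + ((-41 + 10)*(-147))*(-74) = -38 - 31*(-147)*(-74) = -38 + 4557*(-74) = -38 - 337218 = -337256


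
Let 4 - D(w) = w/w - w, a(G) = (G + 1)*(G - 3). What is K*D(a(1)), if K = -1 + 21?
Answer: -20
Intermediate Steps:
a(G) = (1 + G)*(-3 + G)
K = 20
D(w) = 3 + w (D(w) = 4 - (w/w - w) = 4 - (1 - w) = 4 + (-1 + w) = 3 + w)
K*D(a(1)) = 20*(3 + (-3 + 1² - 2*1)) = 20*(3 + (-3 + 1 - 2)) = 20*(3 - 4) = 20*(-1) = -20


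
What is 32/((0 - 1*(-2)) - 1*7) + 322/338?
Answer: -4603/845 ≈ -5.4473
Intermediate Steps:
32/((0 - 1*(-2)) - 1*7) + 322/338 = 32/((0 + 2) - 7) + 322*(1/338) = 32/(2 - 7) + 161/169 = 32/(-5) + 161/169 = 32*(-1/5) + 161/169 = -32/5 + 161/169 = -4603/845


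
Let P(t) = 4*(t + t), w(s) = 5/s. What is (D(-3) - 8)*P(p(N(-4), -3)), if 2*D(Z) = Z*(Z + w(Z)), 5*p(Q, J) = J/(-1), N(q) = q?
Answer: -24/5 ≈ -4.8000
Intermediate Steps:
p(Q, J) = -J/5 (p(Q, J) = (J/(-1))/5 = (J*(-1))/5 = (-J)/5 = -J/5)
P(t) = 8*t (P(t) = 4*(2*t) = 8*t)
D(Z) = Z*(Z + 5/Z)/2 (D(Z) = (Z*(Z + 5/Z))/2 = Z*(Z + 5/Z)/2)
(D(-3) - 8)*P(p(N(-4), -3)) = ((5/2 + (½)*(-3)²) - 8)*(8*(-⅕*(-3))) = ((5/2 + (½)*9) - 8)*(8*(⅗)) = ((5/2 + 9/2) - 8)*(24/5) = (7 - 8)*(24/5) = -1*24/5 = -24/5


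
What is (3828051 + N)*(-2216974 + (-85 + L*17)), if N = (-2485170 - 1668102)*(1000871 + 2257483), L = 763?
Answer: 29827540728887696856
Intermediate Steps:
N = -13532830434288 (N = -4153272*3258354 = -13532830434288)
(3828051 + N)*(-2216974 + (-85 + L*17)) = (3828051 - 13532830434288)*(-2216974 + (-85 + 763*17)) = -13532826606237*(-2216974 + (-85 + 12971)) = -13532826606237*(-2216974 + 12886) = -13532826606237*(-2204088) = 29827540728887696856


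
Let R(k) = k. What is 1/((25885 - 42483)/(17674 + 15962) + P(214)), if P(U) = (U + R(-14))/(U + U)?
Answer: -1799526/47093 ≈ -38.212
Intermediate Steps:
P(U) = (-14 + U)/(2*U) (P(U) = (U - 14)/(U + U) = (-14 + U)/((2*U)) = (-14 + U)*(1/(2*U)) = (-14 + U)/(2*U))
1/((25885 - 42483)/(17674 + 15962) + P(214)) = 1/((25885 - 42483)/(17674 + 15962) + (½)*(-14 + 214)/214) = 1/(-16598/33636 + (½)*(1/214)*200) = 1/(-16598*1/33636 + 50/107) = 1/(-8299/16818 + 50/107) = 1/(-47093/1799526) = -1799526/47093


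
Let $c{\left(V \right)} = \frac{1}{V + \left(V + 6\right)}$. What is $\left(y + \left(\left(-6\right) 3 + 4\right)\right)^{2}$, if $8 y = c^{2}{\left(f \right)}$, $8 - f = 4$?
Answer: $\frac{481846401}{2458624} \approx 195.98$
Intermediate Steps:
$f = 4$ ($f = 8 - 4 = 4$)
$c{\left(V \right)} = \frac{1}{6 + 2 V}$ ($c{\left(V \right)} = \frac{1}{V + \left(6 + V\right)} = \frac{1}{6 + 2 V}$)
$y = \frac{1}{1568}$ ($y = \frac{\left(\frac{1}{2 \left(3 + 4\right)}\right)^{2}}{8} = \frac{\left(\frac{1}{2 \cdot 7}\right)^{2}}{8} = \frac{\left(\frac{1}{2} \cdot \frac{1}{7}\right)^{2}}{8} = \frac{1}{8 \cdot 196} = \frac{1}{8} \cdot \frac{1}{196} = \frac{1}{1568} \approx 0.00063775$)
$\left(y + \left(\left(-6\right) 3 + 4\right)\right)^{2} = \left(\frac{1}{1568} + \left(\left(-6\right) 3 + 4\right)\right)^{2} = \left(\frac{1}{1568} + \left(-18 + 4\right)\right)^{2} = \left(\frac{1}{1568} - 14\right)^{2} = \left(- \frac{21951}{1568}\right)^{2} = \frac{481846401}{2458624}$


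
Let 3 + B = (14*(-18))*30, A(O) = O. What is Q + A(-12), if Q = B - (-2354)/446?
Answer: -1688048/223 ≈ -7569.7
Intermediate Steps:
B = -7563 (B = -3 + (14*(-18))*30 = -3 - 252*30 = -3 - 7560 = -7563)
Q = -1685372/223 (Q = -7563 - (-2354)/446 = -7563 - 1*(-1177/223) = -7563 + 1177/223 = -1685372/223 ≈ -7557.7)
Q + A(-12) = -1685372/223 - 12 = -1688048/223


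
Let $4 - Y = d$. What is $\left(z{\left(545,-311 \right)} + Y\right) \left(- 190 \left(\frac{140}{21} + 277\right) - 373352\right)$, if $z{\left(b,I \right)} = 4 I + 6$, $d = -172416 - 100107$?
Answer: $- \frac{347723590594}{3} \approx -1.1591 \cdot 10^{11}$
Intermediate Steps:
$d = -272523$ ($d = -172416 - 100107 = -272523$)
$Y = 272527$ ($Y = 4 - -272523 = 4 + 272523 = 272527$)
$z{\left(b,I \right)} = 6 + 4 I$
$\left(z{\left(545,-311 \right)} + Y\right) \left(- 190 \left(\frac{140}{21} + 277\right) - 373352\right) = \left(\left(6 + 4 \left(-311\right)\right) + 272527\right) \left(- 190 \left(\frac{140}{21} + 277\right) - 373352\right) = \left(\left(6 - 1244\right) + 272527\right) \left(- 190 \left(140 \cdot \frac{1}{21} + 277\right) - 373352\right) = \left(-1238 + 272527\right) \left(- 190 \left(\frac{20}{3} + 277\right) - 373352\right) = 271289 \left(\left(-190\right) \frac{851}{3} - 373352\right) = 271289 \left(- \frac{161690}{3} - 373352\right) = 271289 \left(- \frac{1281746}{3}\right) = - \frac{347723590594}{3}$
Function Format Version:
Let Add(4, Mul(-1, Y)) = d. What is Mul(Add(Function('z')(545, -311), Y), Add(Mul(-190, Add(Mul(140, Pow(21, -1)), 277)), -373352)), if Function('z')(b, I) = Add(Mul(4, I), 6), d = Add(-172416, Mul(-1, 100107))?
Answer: Rational(-347723590594, 3) ≈ -1.1591e+11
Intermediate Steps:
d = -272523 (d = Add(-172416, -100107) = -272523)
Y = 272527 (Y = Add(4, Mul(-1, -272523)) = Add(4, 272523) = 272527)
Function('z')(b, I) = Add(6, Mul(4, I))
Mul(Add(Function('z')(545, -311), Y), Add(Mul(-190, Add(Mul(140, Pow(21, -1)), 277)), -373352)) = Mul(Add(Add(6, Mul(4, -311)), 272527), Add(Mul(-190, Add(Mul(140, Pow(21, -1)), 277)), -373352)) = Mul(Add(Add(6, -1244), 272527), Add(Mul(-190, Add(Mul(140, Rational(1, 21)), 277)), -373352)) = Mul(Add(-1238, 272527), Add(Mul(-190, Add(Rational(20, 3), 277)), -373352)) = Mul(271289, Add(Mul(-190, Rational(851, 3)), -373352)) = Mul(271289, Add(Rational(-161690, 3), -373352)) = Mul(271289, Rational(-1281746, 3)) = Rational(-347723590594, 3)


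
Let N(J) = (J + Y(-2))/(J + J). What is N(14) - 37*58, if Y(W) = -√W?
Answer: -4291/2 - I*√2/28 ≈ -2145.5 - 0.050508*I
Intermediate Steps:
N(J) = (J - I*√2)/(2*J) (N(J) = (J - √(-2))/(J + J) = (J - I*√2)/((2*J)) = (J - I*√2)*(1/(2*J)) = (J - I*√2)/(2*J))
N(14) - 37*58 = (½)*(14 - I*√2)/14 - 37*58 = (½)*(1/14)*(14 - I*√2) - 2146 = (½ - I*√2/28) - 2146 = -4291/2 - I*√2/28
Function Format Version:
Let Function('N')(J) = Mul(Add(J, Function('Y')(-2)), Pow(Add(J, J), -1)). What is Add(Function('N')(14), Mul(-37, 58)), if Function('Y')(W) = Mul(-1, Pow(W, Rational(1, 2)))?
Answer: Add(Rational(-4291, 2), Mul(Rational(-1, 28), I, Pow(2, Rational(1, 2)))) ≈ Add(-2145.5, Mul(-0.050508, I))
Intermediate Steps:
Function('N')(J) = Mul(Rational(1, 2), Pow(J, -1), Add(J, Mul(-1, I, Pow(2, Rational(1, 2))))) (Function('N')(J) = Mul(Add(J, Mul(-1, Pow(-2, Rational(1, 2)))), Pow(Add(J, J), -1)) = Mul(Add(J, Mul(-1, Mul(I, Pow(2, Rational(1, 2))))), Pow(Mul(2, J), -1)) = Mul(Add(J, Mul(-1, I, Pow(2, Rational(1, 2)))), Mul(Rational(1, 2), Pow(J, -1))) = Mul(Rational(1, 2), Pow(J, -1), Add(J, Mul(-1, I, Pow(2, Rational(1, 2))))))
Add(Function('N')(14), Mul(-37, 58)) = Add(Mul(Rational(1, 2), Pow(14, -1), Add(14, Mul(-1, I, Pow(2, Rational(1, 2))))), Mul(-37, 58)) = Add(Mul(Rational(1, 2), Rational(1, 14), Add(14, Mul(-1, I, Pow(2, Rational(1, 2))))), -2146) = Add(Add(Rational(1, 2), Mul(Rational(-1, 28), I, Pow(2, Rational(1, 2)))), -2146) = Add(Rational(-4291, 2), Mul(Rational(-1, 28), I, Pow(2, Rational(1, 2))))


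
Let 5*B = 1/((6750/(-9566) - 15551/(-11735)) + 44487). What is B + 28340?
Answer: 70765648176122321/2497023576743 ≈ 28340.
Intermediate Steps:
B = 11225701/2497023576743 (B = 1/(5*((6750/(-9566) - 15551/(-11735)) + 44487)) = 1/(5*((6750*(-1/9566) - 15551*(-1/11735)) + 44487)) = 1/(5*((-3375/4783 + 15551/11735) + 44487)) = 1/(5*(34774808/56128505 + 44487)) = 1/(5*(2497023576743/56128505)) = (1/5)*(56128505/2497023576743) = 11225701/2497023576743 ≈ 4.4956e-6)
B + 28340 = 11225701/2497023576743 + 28340 = 70765648176122321/2497023576743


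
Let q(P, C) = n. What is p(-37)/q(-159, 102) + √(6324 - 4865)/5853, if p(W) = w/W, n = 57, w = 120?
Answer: -40/703 + √1459/5853 ≈ -0.050373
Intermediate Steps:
q(P, C) = 57
p(W) = 120/W
p(-37)/q(-159, 102) + √(6324 - 4865)/5853 = (120/(-37))/57 + √(6324 - 4865)/5853 = (120*(-1/37))*(1/57) + √1459*(1/5853) = -120/37*1/57 + √1459/5853 = -40/703 + √1459/5853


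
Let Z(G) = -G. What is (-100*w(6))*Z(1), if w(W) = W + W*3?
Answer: 2400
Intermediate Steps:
w(W) = 4*W (w(W) = W + 3*W = 4*W)
(-100*w(6))*Z(1) = (-400*6)*(-1*1) = -100*24*(-1) = -2400*(-1) = 2400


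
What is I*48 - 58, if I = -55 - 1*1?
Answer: -2746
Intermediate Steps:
I = -56 (I = -55 - 1 = -56)
I*48 - 58 = -56*48 - 58 = -2688 - 58 = -2746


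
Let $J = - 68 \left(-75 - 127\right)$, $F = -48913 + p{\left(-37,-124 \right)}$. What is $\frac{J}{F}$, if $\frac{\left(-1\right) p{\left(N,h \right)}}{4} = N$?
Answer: $- \frac{13736}{48765} \approx -0.28168$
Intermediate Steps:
$p{\left(N,h \right)} = - 4 N$
$F = -48765$ ($F = -48913 - -148 = -48913 + 148 = -48765$)
$J = 13736$ ($J = \left(-68\right) \left(-202\right) = 13736$)
$\frac{J}{F} = \frac{13736}{-48765} = 13736 \left(- \frac{1}{48765}\right) = - \frac{13736}{48765}$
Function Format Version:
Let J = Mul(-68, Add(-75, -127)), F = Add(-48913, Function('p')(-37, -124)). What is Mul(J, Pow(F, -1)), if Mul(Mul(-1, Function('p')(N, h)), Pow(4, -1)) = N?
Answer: Rational(-13736, 48765) ≈ -0.28168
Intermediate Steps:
Function('p')(N, h) = Mul(-4, N)
F = -48765 (F = Add(-48913, Mul(-4, -37)) = Add(-48913, 148) = -48765)
J = 13736 (J = Mul(-68, -202) = 13736)
Mul(J, Pow(F, -1)) = Mul(13736, Pow(-48765, -1)) = Mul(13736, Rational(-1, 48765)) = Rational(-13736, 48765)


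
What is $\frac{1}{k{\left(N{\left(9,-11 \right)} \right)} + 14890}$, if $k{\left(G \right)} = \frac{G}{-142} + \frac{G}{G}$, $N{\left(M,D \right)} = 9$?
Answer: $\frac{142}{2114513} \approx 6.7155 \cdot 10^{-5}$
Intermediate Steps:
$k{\left(G \right)} = 1 - \frac{G}{142}$ ($k{\left(G \right)} = G \left(- \frac{1}{142}\right) + 1 = - \frac{G}{142} + 1 = 1 - \frac{G}{142}$)
$\frac{1}{k{\left(N{\left(9,-11 \right)} \right)} + 14890} = \frac{1}{\left(1 - \frac{9}{142}\right) + 14890} = \frac{1}{\frac{133}{142} + 14890} = \frac{1}{\frac{2114513}{142}} = \frac{142}{2114513}$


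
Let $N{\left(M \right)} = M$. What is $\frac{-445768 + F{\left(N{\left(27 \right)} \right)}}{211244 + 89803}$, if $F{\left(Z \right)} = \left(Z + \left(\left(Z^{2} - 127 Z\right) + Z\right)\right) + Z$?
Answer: $- \frac{448387}{301047} \approx -1.4894$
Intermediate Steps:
$F{\left(Z \right)} = Z^{2} - 124 Z$ ($F{\left(Z \right)} = \left(Z + \left(Z^{2} - 126 Z\right)\right) + Z = \left(Z^{2} - 125 Z\right) + Z = Z^{2} - 124 Z$)
$\frac{-445768 + F{\left(N{\left(27 \right)} \right)}}{211244 + 89803} = \frac{-445768 + 27 \left(-124 + 27\right)}{211244 + 89803} = \frac{-445768 + 27 \left(-97\right)}{301047} = \left(-445768 - 2619\right) \frac{1}{301047} = \left(-448387\right) \frac{1}{301047} = - \frac{448387}{301047}$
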